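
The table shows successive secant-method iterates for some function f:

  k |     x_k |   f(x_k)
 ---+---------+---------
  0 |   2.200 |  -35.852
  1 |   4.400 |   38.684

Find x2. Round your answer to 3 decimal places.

x2 = 4.400 − 38.684·(4.400 − 2.200) / (38.684 − (-35.852))
   = 4.400 − (85.10480)/(74.53600) = 3.25821

3.258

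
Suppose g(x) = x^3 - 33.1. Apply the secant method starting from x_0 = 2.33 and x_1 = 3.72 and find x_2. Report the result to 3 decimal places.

3.062

g(2.33) = -20.45066, g(3.72) = 18.37885
x_2 = 3.72000 − 18.37885·(3.72000 − 2.33000) / (18.37885 − (-20.45066)) = 3.72000 − (25.54660)/(38.82951) = 3.06208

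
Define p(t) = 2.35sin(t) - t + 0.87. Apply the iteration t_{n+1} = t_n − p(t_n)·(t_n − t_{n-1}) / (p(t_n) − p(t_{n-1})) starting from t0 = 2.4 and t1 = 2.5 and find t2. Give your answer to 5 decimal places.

p(2.4) = 0.0573385, p(2.5) = -0.2235905
t2 = 2.5000000 − (-0.2235905)·(2.5000000 − 2.4000000) / (-0.2235905 − 0.0573385) = 2.5000000 − (-0.0223590)/(-0.2809289) = 2.4204103

2.42041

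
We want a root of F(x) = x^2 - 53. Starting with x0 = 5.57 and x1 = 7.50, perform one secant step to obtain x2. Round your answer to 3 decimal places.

7.251

F(5.57) = -21.97510, F(7.50) = 3.25000
x2 = 7.50000 − 3.25000·(7.50000 − 5.57000) / (3.25000 − (-21.97510)) = 7.50000 − (6.27250)/(25.22510) = 7.25134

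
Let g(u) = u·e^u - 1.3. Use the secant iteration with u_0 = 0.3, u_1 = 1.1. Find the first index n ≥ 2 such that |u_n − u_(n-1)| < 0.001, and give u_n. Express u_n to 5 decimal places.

n = 6, u_n = 0.66713

g(0.3) = -0.8950424, g(1.1) = 2.0045826
u_2 = 1.1000000 − 2.0045826·(0.8000000)/(2.8996250) = 0.5469402;  |Δ| = 0.5530598
g(0.5469402) = -0.3549105
u_3 = 0.5469402 − (-0.3549105)·(-0.5530598)/(-2.3594932) = 0.6301304;  |Δ| = 0.0831902
g(0.6301304) = -0.1167062
u_4 = 0.6301304 − (-0.1167062)·(0.0831902)/(0.2382043) = 0.6708888;  |Δ| = 0.0407584
g(0.6708888) = 0.0122416
u_5 = 0.6708888 − 0.0122416·(0.0407584)/(0.1289478) = 0.6670194;  |Δ| = 0.0038694
g(0.6670194) = -0.0003653
u_6 = 0.6670194 − (-0.0003653)·(-0.0038694)/(-0.0126069) = 0.6671315;  |Δ| = 0.0001121
|u_6 − u_5| = 0.0001121 < 0.001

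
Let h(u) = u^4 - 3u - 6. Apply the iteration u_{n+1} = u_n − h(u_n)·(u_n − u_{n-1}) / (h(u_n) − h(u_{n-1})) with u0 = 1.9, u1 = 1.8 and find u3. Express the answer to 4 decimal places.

1.8427

h(1.9) = 1.332100, h(1.8) = -0.902400
u2 = 1.800000 − (-0.902400)·(1.800000 − 1.900000) / (-0.902400 − 1.332100) = 1.800000 − (0.090240)/(-2.234500) = 1.840385
h(1.840385) = -0.049274
u3 = 1.840385 − (-0.049274)·(1.840385 − 1.800000) / (-0.049274 − (-0.902400)) = 1.840385 − (-0.001990)/(0.853126) = 1.842717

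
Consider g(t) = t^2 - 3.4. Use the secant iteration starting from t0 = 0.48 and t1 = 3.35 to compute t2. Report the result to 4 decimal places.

1.3076

g(0.48) = -3.169600, g(3.35) = 7.822500
t2 = 3.350000 − 7.822500·(3.350000 − 0.480000) / (7.822500 − (-3.169600)) = 3.350000 − (22.450575)/(10.992100) = 1.307572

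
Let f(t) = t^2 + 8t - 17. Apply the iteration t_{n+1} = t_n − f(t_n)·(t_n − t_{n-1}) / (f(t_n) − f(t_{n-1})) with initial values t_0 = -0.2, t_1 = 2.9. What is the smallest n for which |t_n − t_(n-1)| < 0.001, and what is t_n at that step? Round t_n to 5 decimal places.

n = 5, t_n = 1.74456

f(-0.2) = -18.5600000, f(2.9) = 14.6100000
t_2 = 2.9000000 − 14.6100000·(3.1000000)/(33.1700000) = 1.5345794;  |Δ| = 1.3654206
f(1.5345794) = -2.3684304
t_3 = 1.5345794 − (-2.3684304)·(-1.3654206)/(-16.9784304) = 1.7250507;  |Δ| = 0.1904713
f(1.7250507) = -0.2237941
t_4 = 1.7250507 − (-0.2237941)·(0.1904713)/(2.1446363) = 1.7449265;  |Δ| = 0.0198758
f(1.7449265) = 0.0041808
t_5 = 1.7449265 − 0.0041808·(0.0198758)/(0.2279749) = 1.7445620;  |Δ| = 0.0003645
|t_5 − t_4| = 0.0003645 < 0.001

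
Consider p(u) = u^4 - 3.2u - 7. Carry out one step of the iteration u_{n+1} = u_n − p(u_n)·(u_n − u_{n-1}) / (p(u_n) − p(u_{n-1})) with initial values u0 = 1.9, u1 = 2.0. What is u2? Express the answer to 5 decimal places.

p(1.9) = -0.0479000, p(2.0) = 2.6000000
u2 = 2.0000000 − 2.6000000·(2.0000000 − 1.9000000) / (2.6000000 − (-0.0479000)) = 2.0000000 − (0.2600000)/(2.6479000) = 1.9018090

1.90181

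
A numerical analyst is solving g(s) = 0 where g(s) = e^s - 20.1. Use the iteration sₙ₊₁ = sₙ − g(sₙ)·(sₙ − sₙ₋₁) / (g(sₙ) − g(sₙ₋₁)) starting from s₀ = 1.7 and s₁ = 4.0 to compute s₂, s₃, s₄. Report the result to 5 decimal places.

2.38479, 2.72611, 3.09912

g(1.7) = -14.6260526, g(4.0) = 34.4981500
s₂ = 4.0000000 − 34.4981500·(4.0000000 − 1.7000000) / (34.4981500 − (-14.6260526)) = 4.0000000 − (79.3457451)/(49.1242026) = 2.3847932
g(2.3847932) = -9.2431825
s₃ = 2.3847932 − (-9.2431825)·(2.3847932 − 4.0000000) / (-9.2431825 − 34.4981500) = 2.3847932 − (14.9296511)/(-43.7413326) = 2.7261100
g(2.7261100) = -4.8266419
s₄ = 2.7261100 − (-4.8266419)·(2.7261100 − 2.3847932) / (-4.8266419 − (-9.2431825)) = 2.7261100 − (-1.6474139)/(4.4165406) = 3.0991200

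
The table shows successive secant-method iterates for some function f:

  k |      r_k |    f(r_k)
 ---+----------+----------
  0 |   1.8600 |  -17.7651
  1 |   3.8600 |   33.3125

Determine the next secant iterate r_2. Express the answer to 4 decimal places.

2.5556

r_2 = 3.8600 − 33.3125·(3.8600 − 1.8600) / (33.3125 − (-17.7651))
   = 3.8600 − (66.625000)/(51.077600) = 2.555612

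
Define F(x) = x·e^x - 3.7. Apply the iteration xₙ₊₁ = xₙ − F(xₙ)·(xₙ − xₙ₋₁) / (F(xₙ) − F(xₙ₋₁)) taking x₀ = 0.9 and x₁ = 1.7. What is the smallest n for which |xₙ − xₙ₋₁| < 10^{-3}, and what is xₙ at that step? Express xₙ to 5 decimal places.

F(0.9) = -1.4863572, F(1.7) = 5.6057106
x₂ = 1.7000000 − 5.6057106·(0.8000000)/(7.0920678) = 1.0676642;  |Δ| = 0.6323358
F(1.0676642) = -0.5946158
x₃ = 1.0676642 − (-0.5946158)·(-0.6323358)/(-6.2003264) = 1.1283056;  |Δ| = 0.0606415
F(1.1283056) = -0.2130664
x₄ = 1.1283056 − (-0.2130664)·(0.0606415)/(0.3815494) = 1.1621693;  |Δ| = 0.0338637
F(1.1621693) = 0.0152934
x₅ = 1.1621693 − 0.0152934·(0.0338637)/(0.2283598) = 1.1599014;  |Δ| = 0.0022679
F(1.1599014) = -0.0003565
x₆ = 1.1599014 − (-0.0003565)·(-0.0022679)/(-0.0156499) = 1.1599531;  |Δ| = 0.0000517
|x₆ − x₅| = 0.0000517 < 10^{-3}

n = 6, xₙ = 1.15995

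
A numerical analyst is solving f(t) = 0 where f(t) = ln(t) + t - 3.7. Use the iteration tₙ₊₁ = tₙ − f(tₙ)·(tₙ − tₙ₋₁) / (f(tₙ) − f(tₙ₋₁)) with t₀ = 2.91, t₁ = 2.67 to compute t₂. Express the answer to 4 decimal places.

2.7053

f(2.91) = 0.278153, f(2.67) = -0.047922
t₂ = 2.670000 − (-0.047922)·(2.670000 − 2.910000) / (-0.047922 − 0.278153) = 2.670000 − (0.011501)/(-0.326075) = 2.705272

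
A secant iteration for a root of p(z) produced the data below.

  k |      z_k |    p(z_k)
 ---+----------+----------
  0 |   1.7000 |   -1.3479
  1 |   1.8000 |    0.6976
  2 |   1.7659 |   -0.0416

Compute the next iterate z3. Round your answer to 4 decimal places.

1.7678

z3 = 1.7659 − (-0.0416)·(1.7659 − 1.8000) / (-0.0416 − 0.6976)
   = 1.7659 − (0.001419)/(-0.739200) = 1.767819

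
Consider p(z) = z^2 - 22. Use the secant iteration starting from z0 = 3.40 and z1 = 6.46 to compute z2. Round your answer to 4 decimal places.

4.4588

p(3.40) = -10.440000, p(6.46) = 19.731600
z2 = 6.460000 − 19.731600·(6.460000 − 3.400000) / (19.731600 − (-10.440000)) = 6.460000 − (60.378696)/(30.171600) = 4.458824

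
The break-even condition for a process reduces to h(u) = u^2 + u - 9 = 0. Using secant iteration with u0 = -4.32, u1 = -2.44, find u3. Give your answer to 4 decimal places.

-3.5753

h(-4.32) = 5.342400, h(-2.44) = -5.486400
u2 = -2.440000 − (-5.486400)·(-2.440000 − (-4.320000)) / (-5.486400 − 5.342400) = -2.440000 − (-10.314432)/(-10.828800) = -3.392500
h(-3.392500) = -0.883444
u3 = -3.392500 − (-0.883444)·(-3.392500 − (-2.440000)) / (-0.883444 − (-5.486400)) = -3.392500 − (0.841480)/(4.602956) = -3.575313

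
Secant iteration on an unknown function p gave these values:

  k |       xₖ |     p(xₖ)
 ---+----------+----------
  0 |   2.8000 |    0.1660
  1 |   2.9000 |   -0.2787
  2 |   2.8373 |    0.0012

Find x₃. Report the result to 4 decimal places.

x₃ = 2.8373 − 0.0012·(2.8373 − 2.9000) / (0.0012 − (-0.2787))
   = 2.8373 − (-0.000075)/(0.279900) = 2.837569

2.8376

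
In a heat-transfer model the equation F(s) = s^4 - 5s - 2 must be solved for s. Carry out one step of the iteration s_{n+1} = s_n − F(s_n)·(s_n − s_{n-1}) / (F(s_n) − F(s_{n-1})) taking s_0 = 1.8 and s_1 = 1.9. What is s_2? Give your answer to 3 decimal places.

1.825

F(1.8) = -0.50240, F(1.9) = 1.53210
s_2 = 1.90000 − 1.53210·(1.90000 − 1.80000) / (1.53210 − (-0.50240)) = 1.90000 − (0.15321)/(2.03450) = 1.82469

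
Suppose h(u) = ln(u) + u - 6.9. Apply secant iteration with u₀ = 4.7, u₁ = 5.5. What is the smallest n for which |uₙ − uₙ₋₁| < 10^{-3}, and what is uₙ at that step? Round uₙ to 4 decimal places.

n = 4, uₙ = 5.2431

h(4.7) = -0.652437, h(5.5) = 0.304748
u₂ = 5.500000 − 0.304748·(0.800000)/(0.957186) = 5.245297;  |Δ| = 0.254703
h(5.245297) = 0.002628
u₃ = 5.245297 − 0.002628·(-0.254703)/(-0.302120) = 5.243081;  |Δ| = 0.002216
h(5.243081) = -0.000010
u₄ = 5.243081 − (-0.000010)·(-0.002216)/(-0.002638) = 5.243089;  |Δ| = 0.000008
|u₄ − u₃| = 0.000008 < 10^{-3}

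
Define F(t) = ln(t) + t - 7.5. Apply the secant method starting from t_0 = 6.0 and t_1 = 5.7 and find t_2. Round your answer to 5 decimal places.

5.75084

F(6.0) = 0.2917595, F(5.7) = -0.0595338
t_2 = 5.7000000 − (-0.0595338)·(5.7000000 − 6.0000000) / (-0.0595338 − 0.2917595) = 5.7000000 − (0.0178601)/(-0.3512933) = 5.7508411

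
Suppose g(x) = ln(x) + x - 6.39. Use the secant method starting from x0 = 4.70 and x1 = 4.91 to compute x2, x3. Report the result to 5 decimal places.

g(4.70) = -0.1424375, g(4.91) = 0.1112739
x2 = 4.9100000 − 0.1112739·(4.9100000 − 4.7000000) / (0.1112739 − (-0.1424375)) = 4.9100000 − (0.0233675)/(0.2537114) = 4.8178972
g(4.8178972) = 0.0002348
x3 = 4.8178972 − 0.0002348·(4.8178972 − 4.9100000) / (0.0002348 − 0.1112739) = 4.8178972 − (-0.0000216)/(-0.1110391) = 4.8177025

4.81790, 4.81770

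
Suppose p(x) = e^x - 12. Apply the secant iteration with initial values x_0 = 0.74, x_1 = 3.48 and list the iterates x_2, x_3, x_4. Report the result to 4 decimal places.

1.6337, 2.0982, 2.6884

p(0.74) = -9.904064, p(3.48) = 20.459722
x_2 = 3.480000 − 20.459722·(3.480000 − 0.740000) / (20.459722 − (-9.904064)) = 3.480000 − (56.059638)/(30.363787) = 1.633734
p(1.633734) = -6.877034
x_3 = 1.633734 − (-6.877034)·(1.633734 − 3.480000) / (-6.877034 − 20.459722) = 1.633734 − (12.696836)/(-27.336756) = 2.098194
p(2.098194) = -3.848566
x_4 = 2.098194 − (-3.848566)·(2.098194 − 1.633734) / (-3.848566 − (-6.877034)) = 2.098194 − (-1.787506)/(3.028468) = 2.688428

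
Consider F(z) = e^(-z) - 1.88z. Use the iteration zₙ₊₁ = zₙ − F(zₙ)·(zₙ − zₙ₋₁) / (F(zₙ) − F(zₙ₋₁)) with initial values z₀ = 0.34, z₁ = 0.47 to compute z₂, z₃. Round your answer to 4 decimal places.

F(0.34) = 0.072570, F(0.47) = -0.258598
z₂ = 0.470000 − (-0.258598)·(0.470000 − 0.340000) / (-0.258598 − 0.072570) = 0.470000 − (-0.033618)/(-0.331168) = 0.368487
F(0.368487) = -0.000977
z₃ = 0.368487 − (-0.000977)·(0.368487 − 0.470000) / (-0.000977 − (-0.258598)) = 0.368487 − (0.000099)/(0.257621) = 0.368103

0.3685, 0.3681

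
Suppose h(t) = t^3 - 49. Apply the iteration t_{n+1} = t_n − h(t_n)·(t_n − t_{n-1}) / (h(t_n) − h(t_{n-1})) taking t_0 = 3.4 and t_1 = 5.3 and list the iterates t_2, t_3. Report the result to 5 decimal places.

h(3.4) = -9.6960000, h(5.3) = 99.8770000
t_2 = 5.3000000 − 99.8770000·(5.3000000 − 3.4000000) / (99.8770000 − (-9.6960000)) = 5.3000000 − (189.7663000)/(109.5730000) = 3.5681290
h(3.5681290) = -3.5722063
t_3 = 3.5681290 − (-3.5722063)·(3.5681290 − 5.3000000) / (-3.5722063 − 99.8770000) = 3.5681290 − (6.1866004)/(-103.4492063) = 3.6279323

3.56813, 3.62793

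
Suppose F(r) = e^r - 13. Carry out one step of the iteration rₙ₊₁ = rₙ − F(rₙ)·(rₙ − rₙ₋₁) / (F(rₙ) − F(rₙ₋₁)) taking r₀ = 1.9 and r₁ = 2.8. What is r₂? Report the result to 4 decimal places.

F(1.9) = -6.314106, F(2.8) = 3.444647
r₂ = 2.800000 − 3.444647·(2.800000 − 1.900000) / (3.444647 − (-6.314106)) = 2.800000 − (3.100182)/(9.758752) = 2.482318

2.4823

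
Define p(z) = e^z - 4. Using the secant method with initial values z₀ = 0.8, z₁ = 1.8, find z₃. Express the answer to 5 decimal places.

p(0.8) = -1.7744591, p(1.8) = 2.0496475
z₂ = 1.8000000 − 2.0496475·(1.8000000 − 0.8000000) / (2.0496475 − (-1.7744591)) = 1.8000000 − (2.0496475)/(3.8241065) = 1.2640193
p(1.2640193) = -0.4603804
z₃ = 1.2640193 − (-0.4603804)·(1.2640193 − 1.8000000) / (-0.4603804 − 2.0496475) = 1.2640193 − (0.2467550)/(-2.5100279) = 1.3623269

1.36233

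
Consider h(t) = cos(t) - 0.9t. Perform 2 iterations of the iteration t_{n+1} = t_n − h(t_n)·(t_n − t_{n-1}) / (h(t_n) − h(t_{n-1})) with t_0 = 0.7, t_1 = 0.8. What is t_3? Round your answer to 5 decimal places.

0.78555

h(0.7) = 0.1348422, h(0.8) = -0.0232933
t_2 = 0.8000000 − (-0.0232933)·(0.8000000 − 0.7000000) / (-0.0232933 − 0.1348422) = 0.8000000 − (-0.0023293)/(-0.1581355) = 0.7852700
h(0.7852700) = 0.0004543
t_3 = 0.7852700 − 0.0004543·(0.7852700 − 0.8000000) / (0.0004543 − (-0.0232933)) = 0.7852700 − (-0.0000067)/(0.0237476) = 0.7855519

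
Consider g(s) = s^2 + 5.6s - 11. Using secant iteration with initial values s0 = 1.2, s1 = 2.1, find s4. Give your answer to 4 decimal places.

g(1.2) = -2.840000, g(2.1) = 5.170000
s2 = 2.100000 − 5.170000·(2.100000 − 1.200000) / (5.170000 − (-2.840000)) = 2.100000 − (4.653000)/(8.010000) = 1.519101
g(1.519101) = -0.185365
s3 = 1.519101 − (-0.185365)·(1.519101 − 2.100000) / (-0.185365 − 5.170000) = 1.519101 − (0.107679)/(-5.355365) = 1.539208
g(1.539208) = -0.011276
s4 = 1.539208 − (-0.011276)·(1.539208 − 1.519101) / (-0.011276 − (-0.185365)) = 1.539208 − (-0.000227)/(0.174090) = 1.540510

1.5405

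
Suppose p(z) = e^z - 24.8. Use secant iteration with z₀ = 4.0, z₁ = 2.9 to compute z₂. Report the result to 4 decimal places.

p(4.0) = 29.798150, p(2.9) = -6.625855
z₂ = 2.900000 − (-6.625855)·(2.900000 − 4.000000) / (-6.625855 − 29.798150) = 2.900000 − (7.288440)/(-36.424005) = 3.100100

3.1001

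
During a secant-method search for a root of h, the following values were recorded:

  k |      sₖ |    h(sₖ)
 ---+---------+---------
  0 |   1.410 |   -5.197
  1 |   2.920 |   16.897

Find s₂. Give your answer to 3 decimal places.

s₂ = 2.920 − 16.897·(2.920 − 1.410) / (16.897 − (-5.197))
   = 2.920 − (25.51447)/(22.09400) = 1.76519

1.765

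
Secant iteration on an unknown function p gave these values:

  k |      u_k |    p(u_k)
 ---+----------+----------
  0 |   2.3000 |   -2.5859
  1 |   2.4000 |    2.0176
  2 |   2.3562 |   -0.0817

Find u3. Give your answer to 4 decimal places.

2.3579

u3 = 2.3562 − (-0.0817)·(2.3562 − 2.4000) / (-0.0817 − 2.0176)
   = 2.3562 − (0.003578)/(-2.099300) = 2.357905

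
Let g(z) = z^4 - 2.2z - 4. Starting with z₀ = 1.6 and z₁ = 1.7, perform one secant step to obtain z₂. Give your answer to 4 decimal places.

g(1.6) = -0.966400, g(1.7) = 0.612100
z₂ = 1.700000 − 0.612100·(1.700000 − 1.600000) / (0.612100 − (-0.966400)) = 1.700000 − (0.061210)/(1.578500) = 1.661223

1.6612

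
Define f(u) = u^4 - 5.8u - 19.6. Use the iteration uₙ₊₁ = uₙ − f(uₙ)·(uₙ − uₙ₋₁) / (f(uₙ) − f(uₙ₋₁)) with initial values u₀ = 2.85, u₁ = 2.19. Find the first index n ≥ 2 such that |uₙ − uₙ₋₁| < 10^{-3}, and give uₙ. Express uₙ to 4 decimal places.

n = 5, uₙ = 2.4069

f(2.85) = 29.845006, f(2.19) = -9.299425
u₂ = 2.190000 − (-9.299425)·(-0.660000)/(-39.144431) = 2.346794;  |Δ| = 0.156794
f(2.346794) = -2.879477
u₃ = 2.346794 − (-2.879477)·(0.156794)/(6.419948) = 2.417120;  |Δ| = 0.070325
f(2.417120) = 0.515129
u₄ = 2.417120 − 0.515129·(0.070325)/(3.394606) = 2.406448;  |Δ| = 0.010672
f(2.406448) = -0.021821
u₅ = 2.406448 − (-0.021821)·(-0.010672)/(-0.536951) = 2.406881;  |Δ| = 0.000434
|u₅ − u₄| = 0.000434 < 10^{-3}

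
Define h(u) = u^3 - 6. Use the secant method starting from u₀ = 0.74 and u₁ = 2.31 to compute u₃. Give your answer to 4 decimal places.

1.7311

h(0.74) = -5.594776, h(2.31) = 6.326391
u₂ = 2.310000 − 6.326391·(2.310000 − 0.740000) / (6.326391 − (-5.594776)) = 2.310000 − (9.932434)/(11.921167) = 1.476824
h(1.476824) = -2.779035
u₃ = 1.476824 − (-2.779035)·(1.476824 − 2.310000) / (-2.779035 − 6.326391) = 1.476824 − (2.315426)/(-9.105426) = 1.731115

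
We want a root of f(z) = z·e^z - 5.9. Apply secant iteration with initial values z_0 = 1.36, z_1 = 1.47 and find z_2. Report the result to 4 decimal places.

f(1.36) = -0.601177, f(1.47) = 0.493376
z_2 = 1.470000 − 0.493376·(1.470000 − 1.360000) / (0.493376 − (-0.601177)) = 1.470000 − (0.054271)/(1.094553) = 1.420417

1.4204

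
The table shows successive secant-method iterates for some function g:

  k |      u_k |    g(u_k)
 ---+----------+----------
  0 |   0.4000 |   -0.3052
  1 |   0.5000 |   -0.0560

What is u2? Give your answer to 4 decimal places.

0.5225

u2 = 0.5000 − (-0.0560)·(0.5000 − 0.4000) / (-0.0560 − (-0.3052))
   = 0.5000 − (-0.005600)/(0.249200) = 0.522472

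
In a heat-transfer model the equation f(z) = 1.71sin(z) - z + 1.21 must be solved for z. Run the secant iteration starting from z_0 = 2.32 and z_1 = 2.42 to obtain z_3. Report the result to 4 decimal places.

2.3845

f(2.32) = 0.142116, f(2.42) = -0.080406
z_2 = 2.420000 − (-0.080406)·(2.420000 − 2.320000) / (-0.080406 − 0.142116) = 2.420000 − (-0.008041)/(-0.222522) = 2.383866
f(2.383866) = 0.001369
z_3 = 2.383866 − 0.001369·(2.383866 − 2.420000) / (0.001369 − (-0.080406)) = 2.383866 − (-0.000049)/(0.081775) = 2.384471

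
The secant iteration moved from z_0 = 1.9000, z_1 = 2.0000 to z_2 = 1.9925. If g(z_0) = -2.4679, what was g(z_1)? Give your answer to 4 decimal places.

0.2001

The secant line through (1.9000, -2.4679) and (2.0000, g(z_1)) crosses zero at z_2 = 1.9925.
So (1.9000, -2.4679), (2.0000, g(z_1)), (1.9925, 0) are collinear:
g(z_1) = -2.4679 · (2.0000 − 1.9925) / (1.9000 − 1.9925) = -2.4679 · (0.007500)/(-0.092500) = 0.200100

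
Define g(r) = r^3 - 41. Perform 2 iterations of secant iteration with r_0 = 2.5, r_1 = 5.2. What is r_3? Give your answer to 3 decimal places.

3.291

g(2.5) = -25.37500, g(5.2) = 99.60800
r_2 = 5.20000 − 99.60800·(5.20000 − 2.50000) / (99.60800 − (-25.37500)) = 5.20000 − (268.94160)/(124.98300) = 3.04817
g(3.04817) = -12.67829
r_3 = 3.04817 − (-12.67829)·(3.04817 − 5.20000) / (-12.67829 − 99.60800) = 3.04817 − (27.28146)/(-112.28629) = 3.29114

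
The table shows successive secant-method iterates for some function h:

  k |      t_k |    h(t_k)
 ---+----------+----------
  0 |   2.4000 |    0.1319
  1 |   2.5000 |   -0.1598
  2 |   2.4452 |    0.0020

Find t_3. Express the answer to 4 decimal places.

t_3 = 2.4452 − 0.0020·(2.4452 − 2.5000) / (0.0020 − (-0.1598))
   = 2.4452 − (-0.000110)/(0.161800) = 2.445877

2.4459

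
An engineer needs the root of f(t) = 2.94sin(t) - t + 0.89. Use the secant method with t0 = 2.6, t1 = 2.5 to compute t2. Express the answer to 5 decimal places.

2.54347

f(2.6) = -0.1944260, f(2.5) = 0.1495081
t2 = 2.5000000 − 0.1495081·(2.5000000 − 2.6000000) / (0.1495081 − (-0.1944260)) = 2.5000000 − (-0.0149508)/(0.3439341) = 2.5434700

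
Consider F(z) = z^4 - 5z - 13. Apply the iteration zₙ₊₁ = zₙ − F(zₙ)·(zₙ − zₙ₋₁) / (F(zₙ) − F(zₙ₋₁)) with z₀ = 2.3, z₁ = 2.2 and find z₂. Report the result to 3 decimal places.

F(2.3) = 3.48410, F(2.2) = -0.57440
z₂ = 2.20000 − (-0.57440)·(2.20000 − 2.30000) / (-0.57440 − 3.48410) = 2.20000 − (0.05744)/(-4.05850) = 2.21415

2.214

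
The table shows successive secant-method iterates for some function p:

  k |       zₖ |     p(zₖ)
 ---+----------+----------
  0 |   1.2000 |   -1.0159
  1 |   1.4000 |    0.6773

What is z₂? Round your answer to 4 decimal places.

1.3200

z₂ = 1.4000 − 0.6773·(1.4000 − 1.2000) / (0.6773 − (-1.0159))
   = 1.4000 − (0.135460)/(1.693200) = 1.319998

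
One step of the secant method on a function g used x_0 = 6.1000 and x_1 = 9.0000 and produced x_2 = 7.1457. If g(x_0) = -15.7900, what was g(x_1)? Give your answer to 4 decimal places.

The secant line through (6.1000, -15.7900) and (9.0000, g(x_1)) crosses zero at x_2 = 7.1457.
So (6.1000, -15.7900), (9.0000, g(x_1)), (7.1457, 0) are collinear:
g(x_1) = -15.7900 · (9.0000 − 7.1457) / (6.1000 − 7.1457) = -15.7900 · (1.854300)/(-1.045700) = 27.999806

27.9998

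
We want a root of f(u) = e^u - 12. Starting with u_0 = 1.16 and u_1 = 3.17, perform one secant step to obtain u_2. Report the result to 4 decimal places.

f(1.16) = -8.810067, f(3.17) = 11.807484
u_2 = 3.170000 − 11.807484·(3.170000 − 1.160000) / (11.807484 − (-8.810067)) = 3.170000 − (23.733044)/(20.617551) = 2.018891

2.0189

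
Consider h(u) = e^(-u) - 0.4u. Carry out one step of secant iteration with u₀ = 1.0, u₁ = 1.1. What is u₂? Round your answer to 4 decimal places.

h(1.0) = -0.032121, h(1.1) = -0.107129
u₂ = 1.100000 − (-0.107129)·(1.100000 − 1.000000) / (-0.107129 − (-0.032121)) = 1.100000 − (-0.010713)/(-0.075008) = 0.957177

0.9572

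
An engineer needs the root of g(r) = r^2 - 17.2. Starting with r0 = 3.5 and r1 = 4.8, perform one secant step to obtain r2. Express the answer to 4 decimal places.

4.0964

g(3.5) = -4.950000, g(4.8) = 5.840000
r2 = 4.800000 − 5.840000·(4.800000 − 3.500000) / (5.840000 − (-4.950000)) = 4.800000 − (7.592000)/(10.790000) = 4.096386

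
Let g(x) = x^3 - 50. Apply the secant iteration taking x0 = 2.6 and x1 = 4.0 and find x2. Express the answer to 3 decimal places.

3.578

g(2.6) = -32.42400, g(4.0) = 14.00000
x2 = 4.00000 − 14.00000·(4.00000 − 2.60000) / (14.00000 − (-32.42400)) = 4.00000 − (19.60000)/(46.42400) = 3.57780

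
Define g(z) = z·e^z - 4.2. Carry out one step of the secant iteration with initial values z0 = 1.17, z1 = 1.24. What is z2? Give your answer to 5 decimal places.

g(1.17) = -0.4302686, g(1.24) = 0.0849607
z2 = 1.2400000 − 0.0849607·(1.2400000 − 1.1700000) / (0.0849607 − (-0.4302686)) = 1.2400000 − (0.0059472)/(0.5152293) = 1.2284571

1.22846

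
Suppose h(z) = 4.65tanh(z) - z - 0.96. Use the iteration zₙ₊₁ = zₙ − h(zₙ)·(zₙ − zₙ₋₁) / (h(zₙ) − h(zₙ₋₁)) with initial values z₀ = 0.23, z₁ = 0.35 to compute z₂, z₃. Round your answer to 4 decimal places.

h(0.23) = -0.138968, h(0.35) = 0.254146
z₂ = 0.350000 − 0.254146·(0.350000 − 0.230000) / (0.254146 − (-0.138968)) = 0.350000 − (0.030498)/(0.393114) = 0.272421
h(0.272421) = 0.003902
z₃ = 0.272421 − 0.003902·(0.272421 − 0.350000) / (0.003902 − 0.254146) = 0.272421 − (-0.000303)/(-0.250244) = 0.271211

0.2724, 0.2712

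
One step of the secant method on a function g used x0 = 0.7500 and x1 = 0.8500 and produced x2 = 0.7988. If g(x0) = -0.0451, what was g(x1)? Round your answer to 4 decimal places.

0.0473

The secant line through (0.7500, -0.0451) and (0.8500, g(x1)) crosses zero at x2 = 0.7988.
So (0.7500, -0.0451), (0.8500, g(x1)), (0.7988, 0) are collinear:
g(x1) = -0.0451 · (0.8500 − 0.7988) / (0.7500 − 0.7988) = -0.0451 · (0.051200)/(-0.048800) = 0.047318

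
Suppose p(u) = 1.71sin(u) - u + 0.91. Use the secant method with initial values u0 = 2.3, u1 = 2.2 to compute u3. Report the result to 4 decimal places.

2.2454

p(2.3) = -0.114844, p(2.2) = 0.092529
u2 = 2.200000 − 0.092529·(2.200000 − 2.300000) / (0.092529 − (-0.114844)) = 2.200000 − (-0.009253)/(0.207373) = 2.244620
p(2.244620) = 0.001646
u3 = 2.244620 − 0.001646·(2.244620 − 2.200000) / (0.001646 − 0.092529) = 2.244620 − (0.000073)/(-0.090883) = 2.245428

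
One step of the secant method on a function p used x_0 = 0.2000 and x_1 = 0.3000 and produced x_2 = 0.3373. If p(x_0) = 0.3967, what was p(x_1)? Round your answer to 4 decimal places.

0.1078

The secant line through (0.2000, 0.3967) and (0.3000, p(x_1)) crosses zero at x_2 = 0.3373.
So (0.2000, 0.3967), (0.3000, p(x_1)), (0.3373, 0) are collinear:
p(x_1) = 0.3967 · (0.3000 − 0.3373) / (0.2000 − 0.3373) = 0.3967 · (-0.037300)/(-0.137300) = 0.107771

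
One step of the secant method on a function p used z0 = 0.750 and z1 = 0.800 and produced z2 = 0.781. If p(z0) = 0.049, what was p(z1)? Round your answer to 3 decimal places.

-0.030

The secant line through (0.750, 0.049) and (0.800, p(z1)) crosses zero at z2 = 0.781.
So (0.750, 0.049), (0.800, p(z1)), (0.781, 0) are collinear:
p(z1) = 0.049 · (0.800 − 0.781) / (0.750 − 0.781) = 0.049 · (0.01900)/(-0.03100) = -0.03003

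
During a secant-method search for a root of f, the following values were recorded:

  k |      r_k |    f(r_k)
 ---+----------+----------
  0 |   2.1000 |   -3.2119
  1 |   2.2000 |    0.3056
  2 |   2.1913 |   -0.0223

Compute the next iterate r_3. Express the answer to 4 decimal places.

2.1919

r_3 = 2.1913 − (-0.0223)·(2.1913 − 2.2000) / (-0.0223 − 0.3056)
   = 2.1913 − (0.000194)/(-0.327900) = 2.191892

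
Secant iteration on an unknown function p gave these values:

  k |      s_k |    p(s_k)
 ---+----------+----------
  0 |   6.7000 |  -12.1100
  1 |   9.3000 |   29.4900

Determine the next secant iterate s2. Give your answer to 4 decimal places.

s2 = 9.3000 − 29.4900·(9.3000 − 6.7000) / (29.4900 − (-12.1100))
   = 9.3000 − (76.674000)/(41.600000) = 7.456875

7.4569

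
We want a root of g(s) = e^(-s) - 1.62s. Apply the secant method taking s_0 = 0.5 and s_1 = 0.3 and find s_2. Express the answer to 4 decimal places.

0.4112

g(0.5) = -0.203469, g(0.3) = 0.254818
s_2 = 0.300000 − 0.254818·(0.300000 − 0.500000) / (0.254818 − (-0.203469)) = 0.300000 − (-0.050964)/(0.458288) = 0.411205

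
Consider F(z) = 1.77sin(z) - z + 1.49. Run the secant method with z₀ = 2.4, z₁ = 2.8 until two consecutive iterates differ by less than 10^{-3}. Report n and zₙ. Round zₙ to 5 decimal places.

n = 4, zₙ = 2.52030

F(2.4) = 0.2855698, F(2.8) = -0.7170710
z₂ = 2.8000000 − (-0.7170710)·(0.4000000)/(-1.0026408) = 2.5139271;  |Δ| = 0.2860729
F(2.5139271) = 0.0155176
z₃ = 2.5139271 − 0.0155176·(-0.2860729)/(0.7325886) = 2.5199866;  |Δ| = 0.0060596
F(2.5199866) = 0.0007578
z₄ = 2.5199866 − 0.0007578·(0.0060596)/(-0.0147598) = 2.5202978;  |Δ| = 0.0003111
|z₄ − z₃| = 0.0003111 < 10^{-3}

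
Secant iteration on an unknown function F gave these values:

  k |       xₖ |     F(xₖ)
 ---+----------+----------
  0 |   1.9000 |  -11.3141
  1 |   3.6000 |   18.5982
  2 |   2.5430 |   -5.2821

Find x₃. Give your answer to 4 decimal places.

2.7768

x₃ = 2.5430 − (-5.2821)·(2.5430 − 3.6000) / (-5.2821 − 18.5982)
   = 2.5430 − (5.583180)/(-23.880300) = 2.776799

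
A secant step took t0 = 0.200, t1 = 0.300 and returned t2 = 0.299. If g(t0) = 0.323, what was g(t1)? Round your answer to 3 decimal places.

The secant line through (0.200, 0.323) and (0.300, g(t1)) crosses zero at t2 = 0.299.
So (0.200, 0.323), (0.300, g(t1)), (0.299, 0) are collinear:
g(t1) = 0.323 · (0.300 − 0.299) / (0.200 − 0.299) = 0.323 · (0.00100)/(-0.09900) = -0.00326

-0.003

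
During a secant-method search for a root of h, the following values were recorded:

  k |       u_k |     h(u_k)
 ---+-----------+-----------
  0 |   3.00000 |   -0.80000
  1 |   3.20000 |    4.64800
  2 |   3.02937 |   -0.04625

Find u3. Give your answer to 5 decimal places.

u3 = 3.02937 − (-0.04625)·(3.02937 − 3.20000) / (-0.04625 − 4.64800)
   = 3.02937 − (0.0078916)/(-4.6942500) = 3.0310511

3.03105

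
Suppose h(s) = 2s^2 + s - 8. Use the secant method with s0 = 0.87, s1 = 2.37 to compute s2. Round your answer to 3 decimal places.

1.621

h(0.87) = -5.61620, h(2.37) = 5.60380
s2 = 2.37000 − 5.60380·(2.37000 − 0.87000) / (5.60380 − (-5.61620)) = 2.37000 − (8.40570)/(11.22000) = 1.62083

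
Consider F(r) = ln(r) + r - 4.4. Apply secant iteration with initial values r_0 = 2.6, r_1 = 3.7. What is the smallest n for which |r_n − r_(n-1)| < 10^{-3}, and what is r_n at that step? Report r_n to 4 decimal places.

F(2.6) = -0.844489, F(3.7) = 0.608333
r_2 = 3.700000 − 0.608333·(1.100000)/(1.452821) = 3.239402;  |Δ| = 0.460598
F(3.239402) = 0.014791
r_3 = 3.239402 − 0.014791·(-0.460598)/(-0.593542) = 3.227924;  |Δ| = 0.011478
F(3.227924) = -0.000237
r_4 = 3.227924 − (-0.000237)·(-0.011478)/(-0.015028) = 3.228105;  |Δ| = 0.000181
|r_4 − r_3| = 0.000181 < 10^{-3}

n = 4, r_n = 3.2281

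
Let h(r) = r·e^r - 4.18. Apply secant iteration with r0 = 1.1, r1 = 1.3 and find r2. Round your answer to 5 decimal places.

h(1.1) = -0.8754174, h(1.3) = 0.5900857
r2 = 1.3000000 − 0.5900857·(1.3000000 − 1.1000000) / (0.5900857 − (-0.8754174)) = 1.3000000 − (0.1180171)/(1.4655030) = 1.2194699

1.21947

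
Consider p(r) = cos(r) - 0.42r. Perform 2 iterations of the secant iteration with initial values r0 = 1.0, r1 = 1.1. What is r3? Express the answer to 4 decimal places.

p(1.0) = 0.120302, p(1.1) = -0.008404
r2 = 1.100000 − (-0.008404)·(1.100000 − 1.000000) / (-0.008404 − 0.120302) = 1.100000 − (-0.000840)/(-0.128706) = 1.093470
p(1.093470) = 0.000148
r3 = 1.093470 − 0.000148·(1.093470 − 1.100000) / (0.000148 − (-0.008404)) = 1.093470 − (-0.000001)/(0.008552) = 1.093583

1.0936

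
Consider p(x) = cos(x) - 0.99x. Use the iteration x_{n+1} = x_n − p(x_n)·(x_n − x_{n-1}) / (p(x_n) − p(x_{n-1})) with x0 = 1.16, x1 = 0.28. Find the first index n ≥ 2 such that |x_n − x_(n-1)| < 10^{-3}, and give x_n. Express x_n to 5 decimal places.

p(1.16) = -0.7490605, p(0.28) = 0.6838554
x2 = 0.2800000 − 0.6838554·(-0.8800000)/(1.4329159) = 0.6999777;  |Δ| = 0.4199777
p(0.6999777) = 0.0718786
x3 = 0.6999777 − 0.0718786·(0.4199777)/(-0.6119769) = 0.7493054;  |Δ| = 0.0493277
p(0.7493054) = -0.0096502
x4 = 0.7493054 − (-0.0096502)·(0.0493277)/(-0.0815288) = 0.7434667;  |Δ| = 0.0058387
p(0.7434667) = 0.0000945
x5 = 0.7434667 − 0.0000945·(-0.0058387)/(0.0097447) = 0.7435233;  |Δ| = 0.0000566
|x5 − x4| = 0.0000566 < 10^{-3}

n = 5, x_n = 0.74352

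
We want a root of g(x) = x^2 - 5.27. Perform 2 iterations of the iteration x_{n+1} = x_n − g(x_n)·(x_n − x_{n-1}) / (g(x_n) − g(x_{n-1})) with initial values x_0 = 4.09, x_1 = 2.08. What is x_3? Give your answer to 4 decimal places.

g(4.09) = 11.458100, g(2.08) = -0.943600
x_2 = 2.080000 − (-0.943600)·(2.080000 − 4.090000) / (-0.943600 − 11.458100) = 2.080000 − (1.896636)/(-12.401700) = 2.232934
g(2.232934) = -0.284008
x_3 = 2.232934 − (-0.284008)·(2.232934 − 2.080000) / (-0.284008 − (-0.943600)) = 2.232934 − (-0.043434)/(0.659592) = 2.298784

2.2988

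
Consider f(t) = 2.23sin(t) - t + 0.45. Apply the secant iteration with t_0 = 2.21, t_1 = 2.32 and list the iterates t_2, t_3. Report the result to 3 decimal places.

2.222, 2.223

f(2.21) = 0.02973, f(2.32) = -0.23712
t_2 = 2.32000 − (-0.23712)·(2.32000 − 2.21000) / (-0.23712 − 0.02973) = 2.32000 − (-0.02608)/(-0.26686) = 2.22226
f(2.22226) = 0.00104
t_3 = 2.22226 − 0.00104·(2.22226 − 2.32000) / (0.00104 − (-0.23712)) = 2.22226 − (-0.00010)/(0.23816) = 2.22268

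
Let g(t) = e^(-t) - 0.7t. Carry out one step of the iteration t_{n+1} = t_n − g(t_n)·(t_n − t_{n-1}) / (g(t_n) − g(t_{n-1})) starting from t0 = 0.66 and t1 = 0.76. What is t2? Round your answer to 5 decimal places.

g(0.66) = 0.0548513, g(0.76) = -0.0643336
t2 = 0.7600000 − (-0.0643336)·(0.7600000 − 0.6600000) / (-0.0643336 − 0.0548513) = 0.7600000 − (-0.0064334)/(-0.1191849) = 0.7060220

0.70602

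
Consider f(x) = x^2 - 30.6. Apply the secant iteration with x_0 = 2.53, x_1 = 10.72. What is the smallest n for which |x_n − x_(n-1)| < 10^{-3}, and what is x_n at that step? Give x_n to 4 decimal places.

n = 7, x_n = 5.5317

f(2.53) = -24.199100, f(10.72) = 84.318400
x_2 = 10.720000 − 84.318400·(8.190000)/(108.517500) = 4.356347;  |Δ| = 6.363653
f(4.356347) = -11.622239
x_3 = 4.356347 − (-11.622239)·(-6.363653)/(-95.940639) = 5.127239;  |Δ| = 0.770892
f(5.127239) = -4.311416
x_4 = 5.127239 − (-4.311416)·(0.770892)/(7.310824) = 5.581858;  |Δ| = 0.454619
f(5.581858) = 0.557140
x_5 = 5.581858 − 0.557140·(0.454619)/(4.868556) = 5.529833;  |Δ| = 0.052025
f(5.529833) = -0.020945
x_6 = 5.529833 − (-0.020945)·(-0.052025)/(-0.578085) = 5.531718;  |Δ| = 0.001885
f(5.531718) = -0.000095
x_7 = 5.531718 − (-0.000095)·(0.001885)/(0.020850) = 5.531727;  |Δ| = 0.000009
|x_7 − x_6| = 0.000009 < 10^{-3}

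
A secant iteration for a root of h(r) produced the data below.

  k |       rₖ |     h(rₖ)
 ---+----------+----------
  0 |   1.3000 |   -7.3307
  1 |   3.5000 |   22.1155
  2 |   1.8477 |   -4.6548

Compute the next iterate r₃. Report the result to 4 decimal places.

2.1350

r₃ = 1.8477 − (-4.6548)·(1.8477 − 3.5000) / (-4.6548 − 22.1155)
   = 1.8477 − (7.691126)/(-26.770300) = 2.135001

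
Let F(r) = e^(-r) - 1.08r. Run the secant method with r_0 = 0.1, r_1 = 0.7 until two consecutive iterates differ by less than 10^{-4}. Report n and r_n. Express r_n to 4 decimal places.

n = 5, r_n = 0.5397

F(0.1) = 0.796837, F(0.7) = -0.259415
r_2 = 0.700000 − (-0.259415)·(0.600000)/(-1.056252) = 0.552640;  |Δ| = 0.147360
F(0.552640) = -0.021423
r_3 = 0.552640 − (-0.021423)·(-0.147360)/(0.237991) = 0.539376;  |Δ| = 0.013265
F(0.539376) = 0.000587
r_4 = 0.539376 − 0.000587·(-0.013265)/(0.022010) = 0.539729;  |Δ| = 0.000354
F(0.539729) = -0.000001
r_5 = 0.539729 − (-0.000001)·(0.000354)/(-0.000588) = 0.539728;  |Δ| = 0.000001
|r_5 − r_4| = 0.000001 < 10^{-4}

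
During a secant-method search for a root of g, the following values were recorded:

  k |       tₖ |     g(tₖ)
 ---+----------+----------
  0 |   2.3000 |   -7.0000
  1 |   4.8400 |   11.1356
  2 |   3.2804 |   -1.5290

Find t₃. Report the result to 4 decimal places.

3.4687

t₃ = 3.2804 − (-1.5290)·(3.2804 − 4.8400) / (-1.5290 − 11.1356)
   = 3.2804 − (2.384628)/(-12.664600) = 3.468691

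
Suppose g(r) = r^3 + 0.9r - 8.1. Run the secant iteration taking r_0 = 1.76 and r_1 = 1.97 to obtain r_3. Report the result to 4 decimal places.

g(1.76) = -1.064224, g(1.97) = 1.318373
r_2 = 1.970000 − 1.318373·(1.970000 − 1.760000) / (1.318373 − (-1.064224)) = 1.970000 − (0.276858)/(2.382597) = 1.853800
g(1.853800) = -0.060861
r_3 = 1.853800 − (-0.060861)·(1.853800 − 1.970000) / (-0.060861 − 1.318373) = 1.853800 − (0.007072)/(-1.379234) = 1.858927

1.8589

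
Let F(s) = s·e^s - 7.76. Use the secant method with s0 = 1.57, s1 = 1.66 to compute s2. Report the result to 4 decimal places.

F(1.57) = -0.213562, F(1.66) = 0.970456
s2 = 1.660000 − 0.970456·(1.660000 − 1.570000) / (0.970456 − (-0.213562)) = 1.660000 − (0.087341)/(1.184018) = 1.586233

1.5862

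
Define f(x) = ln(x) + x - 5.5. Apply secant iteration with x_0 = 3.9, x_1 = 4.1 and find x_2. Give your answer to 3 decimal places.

4.091

f(3.9) = -0.23902, f(4.1) = 0.01099
x_2 = 4.10000 − 0.01099·(4.10000 − 3.90000) / (0.01099 − (-0.23902)) = 4.10000 − (0.00220)/(0.25001) = 4.09121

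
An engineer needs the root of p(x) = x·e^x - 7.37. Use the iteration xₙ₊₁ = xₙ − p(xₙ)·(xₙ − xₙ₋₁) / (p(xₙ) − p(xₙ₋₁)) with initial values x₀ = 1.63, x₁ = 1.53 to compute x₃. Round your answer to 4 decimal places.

1.5556

p(1.63) = 0.949316, p(1.53) = -0.304189
x₂ = 1.530000 − (-0.304189)·(1.530000 − 1.630000) / (-0.304189 − 0.949316) = 1.530000 − (0.030419)/(-1.253505) = 1.554267
p(1.554267) = -0.015803
x₃ = 1.554267 − (-0.015803)·(1.554267 − 1.530000) / (-0.015803 − (-0.304189)) = 1.554267 − (-0.000383)/(0.288387) = 1.555597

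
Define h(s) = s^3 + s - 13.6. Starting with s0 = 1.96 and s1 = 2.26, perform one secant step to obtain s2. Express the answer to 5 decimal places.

h(1.96) = -4.1104640, h(2.26) = 0.2031760
s2 = 2.2600000 − 0.2031760·(2.2600000 − 1.9600000) / (0.2031760 − (-4.1104640)) = 2.2600000 − (0.0609528)/(4.3136400) = 2.2458698

2.24587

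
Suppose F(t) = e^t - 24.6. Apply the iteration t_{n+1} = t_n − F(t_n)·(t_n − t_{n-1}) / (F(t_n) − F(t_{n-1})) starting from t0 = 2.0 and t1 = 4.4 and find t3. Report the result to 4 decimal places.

F(2.0) = -17.210944, F(4.4) = 56.850869
t2 = 4.400000 − 56.850869·(4.400000 − 2.000000) / (56.850869 − (-17.210944)) = 4.400000 − (136.442085)/(74.061813) = 2.557727
F(2.557727) = -11.693554
t3 = 2.557727 − (-11.693554)·(2.557727 − 4.400000) / (-11.693554 − 56.850869) = 2.557727 − (21.542719)/(-68.544422) = 2.872015

2.8720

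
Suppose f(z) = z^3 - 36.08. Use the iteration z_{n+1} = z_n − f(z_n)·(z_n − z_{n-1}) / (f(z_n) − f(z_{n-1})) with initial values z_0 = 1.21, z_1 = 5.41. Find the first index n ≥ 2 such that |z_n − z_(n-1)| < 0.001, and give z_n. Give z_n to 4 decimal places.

f(1.21) = -34.308439, f(5.41) = 122.260421
z_2 = 5.410000 − 122.260421·(4.200000)/(156.568860) = 2.130333;  |Δ| = 3.279667
f(2.130333) = -26.411874
z_3 = 2.130333 − (-26.411874)·(-3.279667)/(-148.672295) = 2.712971;  |Δ| = 0.582638
f(2.712971) = -16.111961
z_4 = 2.712971 − (-16.111961)·(0.582638)/(10.299913) = 3.624381;  |Δ| = 0.911410
f(3.624381) = 11.530367
z_5 = 3.624381 − 11.530367·(0.911410)/(27.642328) = 3.244207;  |Δ| = 0.380174
f(3.244207) = -1.935112
z_6 = 3.244207 − (-1.935112)·(-0.380174)/(-13.465479) = 3.298842;  |Δ| = 0.054634
f(3.298842) = -0.180835
z_7 = 3.298842 − (-0.180835)·(0.054634)/(1.754277) = 3.304473;  |Δ| = 0.005632
f(3.304473) = 0.003342
z_8 = 3.304473 − 0.003342·(0.005632)/(0.184177) = 3.304371;  |Δ| = 0.000102
|z_8 − z_7| = 0.000102 < 0.001

n = 8, z_n = 3.3044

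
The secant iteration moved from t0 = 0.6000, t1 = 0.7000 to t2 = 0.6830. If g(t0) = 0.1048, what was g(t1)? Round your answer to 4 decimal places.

-0.0215

The secant line through (0.6000, 0.1048) and (0.7000, g(t1)) crosses zero at t2 = 0.6830.
So (0.6000, 0.1048), (0.7000, g(t1)), (0.6830, 0) are collinear:
g(t1) = 0.1048 · (0.7000 − 0.6830) / (0.6000 − 0.6830) = 0.1048 · (0.017000)/(-0.083000) = -0.021465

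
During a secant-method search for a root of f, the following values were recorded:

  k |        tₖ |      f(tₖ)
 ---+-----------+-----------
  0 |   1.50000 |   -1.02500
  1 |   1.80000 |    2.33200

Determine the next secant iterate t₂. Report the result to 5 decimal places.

t₂ = 1.80000 − 2.33200·(1.80000 − 1.50000) / (2.33200 − (-1.02500))
   = 1.80000 − (0.6996000)/(3.3570000) = 1.5915996

1.59160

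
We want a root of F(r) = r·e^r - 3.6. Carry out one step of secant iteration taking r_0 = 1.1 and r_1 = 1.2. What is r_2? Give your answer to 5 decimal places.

1.14347

F(1.1) = -0.2954174, F(1.2) = 0.3841403
r_2 = 1.2000000 − 0.3841403·(1.2000000 − 1.1000000) / (0.3841403 − (-0.2954174)) = 1.2000000 − (0.0384140)/(0.6795577) = 1.1434720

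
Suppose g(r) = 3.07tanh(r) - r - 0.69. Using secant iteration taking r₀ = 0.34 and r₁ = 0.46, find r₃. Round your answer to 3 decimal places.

0.354

g(0.34) = -0.02464, g(0.46) = 0.17036
r₂ = 0.46000 − 0.17036·(0.46000 − 0.34000) / (0.17036 − (-0.02464)) = 0.46000 − (0.02044)/(0.19500) = 0.35517
g(0.35517) = 0.00155
r₃ = 0.35517 − 0.00155·(0.35517 − 0.46000) / (0.00155 − 0.17036) = 0.35517 − (-0.00016)/(-0.16881) = 0.35420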